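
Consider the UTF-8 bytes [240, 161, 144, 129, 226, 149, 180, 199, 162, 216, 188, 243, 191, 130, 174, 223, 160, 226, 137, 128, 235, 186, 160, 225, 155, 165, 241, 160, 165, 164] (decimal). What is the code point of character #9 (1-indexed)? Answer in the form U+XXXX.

U+16E5

Offset 0: leading byte 0xF0 = 11110000 → 4-byte char #1 = F0 A1 90 81.
Offset 4: leading byte 0xE2 = 11100010 → 3-byte char #2 = E2 95 B4.
Offset 7: leading byte 0xC7 = 11000111 → 2-byte char #3 = C7 A2.
Offset 9: leading byte 0xD8 = 11011000 → 2-byte char #4 = D8 BC.
Offset 11: leading byte 0xF3 = 11110011 → 4-byte char #5 = F3 BF 82 AE.
Offset 15: leading byte 0xDF = 11011111 → 2-byte char #6 = DF A0.
Offset 17: leading byte 0xE2 = 11100010 → 3-byte char #7 = E2 89 80.
Offset 20: leading byte 0xEB = 11101011 → 3-byte char #8 = EB BA A0.
Offset 23: leading byte 0xE1 = 11100001 → 3-byte char #9 = E1 9B A5.
Leading byte 0xE1 = 11100001 matches 1110xxxx → 3-byte sequence.
Byte 1: 0xE1 = 11100001, payload 0001 (4 bits).
Byte 2: 0x9B = 10011011 (10xxxxxx ✓), payload 011011.
Byte 3: 0xA5 = 10100101 (10xxxxxx ✓), payload 100101.
Concatenate: 0001011011100101 = 0x16E5 (16 bits → U+16E5).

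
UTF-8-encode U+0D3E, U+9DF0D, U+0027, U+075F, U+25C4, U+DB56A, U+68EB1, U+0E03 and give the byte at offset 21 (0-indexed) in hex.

U+0D3E → 3-byte form E0 B4 BE at offsets 0–2.
U+9DF0D → 4-byte form F2 9D BC 8D at offsets 3–6.
U+0027 → 1-byte form 27 at offsets 7–7.
U+075F → 2-byte form DD 9F at offsets 8–9.
U+25C4 → 3-byte form E2 97 84 at offsets 10–12.
U+DB56A → 4-byte form F3 9B 95 AA at offsets 13–16.
U+68EB1 → 4-byte form F1 A8 BA B1 at offsets 17–20.
U+0E03 → 3-byte form E0 B8 83 at offsets 21–23.
Offset 21 falls in char 8's range; it's byte 1 of E0 B8 83 = 0xE0.

0xE0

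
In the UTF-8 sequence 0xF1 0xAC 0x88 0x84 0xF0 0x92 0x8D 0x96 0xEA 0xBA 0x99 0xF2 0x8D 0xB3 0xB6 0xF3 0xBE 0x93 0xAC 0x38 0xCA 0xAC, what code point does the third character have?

Offset 0: leading byte 0xF1 = 11110001 → 4-byte char #1 = F1 AC 88 84.
Offset 4: leading byte 0xF0 = 11110000 → 4-byte char #2 = F0 92 8D 96.
Offset 8: leading byte 0xEA = 11101010 → 3-byte char #3 = EA BA 99.
Leading byte 0xEA = 11101010 matches 1110xxxx → 3-byte sequence.
Byte 1: 0xEA = 11101010, payload 1010 (4 bits).
Byte 2: 0xBA = 10111010 (10xxxxxx ✓), payload 111010.
Byte 3: 0x99 = 10011001 (10xxxxxx ✓), payload 011001.
Concatenate: 1010111010011001 = 0xAE99 (16 bits → U+AE99).

U+AE99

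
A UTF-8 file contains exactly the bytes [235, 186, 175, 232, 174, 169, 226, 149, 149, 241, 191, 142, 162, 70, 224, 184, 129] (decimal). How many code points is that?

6

Byte at offset 0: 0xEB = 11101011 → 3-byte char (#1). Advance 3.
Byte at offset 3: 0xE8 = 11101000 → 3-byte char (#2). Advance 3.
Byte at offset 6: 0xE2 = 11100010 → 3-byte char (#3). Advance 3.
Byte at offset 9: 0xF1 = 11110001 → 4-byte char (#4). Advance 4.
Byte at offset 13: 0x46 = 01000110 → 1-byte char (#5). Advance 1.
Byte at offset 14: 0xE0 = 11100000 → 3-byte char (#6). Advance 3.
Reached end at offset 17 after 6 code points.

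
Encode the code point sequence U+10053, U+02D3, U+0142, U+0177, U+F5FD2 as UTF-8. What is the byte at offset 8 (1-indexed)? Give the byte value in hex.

1-indexed offset 8 is 0-indexed offset 7.
U+10053 → 4-byte form F0 90 81 93 at offsets 0–3.
U+02D3 → 2-byte form CB 93 at offsets 4–5.
U+0142 → 2-byte form C5 82 at offsets 6–7.
Offset 7 falls in char 3's range; it's byte 2 of C5 82 = 0x82.

0x82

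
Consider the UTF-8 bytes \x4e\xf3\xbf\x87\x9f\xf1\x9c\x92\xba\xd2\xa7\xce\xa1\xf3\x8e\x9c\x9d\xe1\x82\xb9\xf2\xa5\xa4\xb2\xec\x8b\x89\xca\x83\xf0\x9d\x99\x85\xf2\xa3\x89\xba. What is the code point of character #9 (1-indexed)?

Offset 0: leading byte 0x4E = 01001110 → 1-byte char #1 = 4E.
Offset 1: leading byte 0xF3 = 11110011 → 4-byte char #2 = F3 BF 87 9F.
Offset 5: leading byte 0xF1 = 11110001 → 4-byte char #3 = F1 9C 92 BA.
Offset 9: leading byte 0xD2 = 11010010 → 2-byte char #4 = D2 A7.
Offset 11: leading byte 0xCE = 11001110 → 2-byte char #5 = CE A1.
Offset 13: leading byte 0xF3 = 11110011 → 4-byte char #6 = F3 8E 9C 9D.
Offset 17: leading byte 0xE1 = 11100001 → 3-byte char #7 = E1 82 B9.
Offset 20: leading byte 0xF2 = 11110010 → 4-byte char #8 = F2 A5 A4 B2.
Offset 24: leading byte 0xEC = 11101100 → 3-byte char #9 = EC 8B 89.
Leading byte 0xEC = 11101100 matches 1110xxxx → 3-byte sequence.
Byte 1: 0xEC = 11101100, payload 1100 (4 bits).
Byte 2: 0x8B = 10001011 (10xxxxxx ✓), payload 001011.
Byte 3: 0x89 = 10001001 (10xxxxxx ✓), payload 001001.
Concatenate: 1100001011001001 = 0xC2C9 (16 bits → U+C2C9).

U+C2C9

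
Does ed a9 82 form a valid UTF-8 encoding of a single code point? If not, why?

invalid (encodes a surrogate (U+D800–U+DFFF))

Structurally a 3-byte sequence; payload = 0xDA42.
But 0xDA42 is in U+D800–U+DFFF, the surrogate range. Surrogates are not Unicode scalar values and are forbidden in UTF-8.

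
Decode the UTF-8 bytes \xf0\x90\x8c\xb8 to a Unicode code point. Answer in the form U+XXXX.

U+10338

Leading byte 0xF0 = 11110000 matches 11110xxx → 4-byte sequence.
Byte 1: 0xF0 = 11110000, payload 000 (3 bits).
Byte 2: 0x90 = 10010000 (10xxxxxx ✓), payload 010000.
Byte 3: 0x8C = 10001100 (10xxxxxx ✓), payload 001100.
Byte 4: 0xB8 = 10111000 (10xxxxxx ✓), payload 111000.
Concatenate: 000010000001100111000 = 0x10338 (21 bits → U+10338).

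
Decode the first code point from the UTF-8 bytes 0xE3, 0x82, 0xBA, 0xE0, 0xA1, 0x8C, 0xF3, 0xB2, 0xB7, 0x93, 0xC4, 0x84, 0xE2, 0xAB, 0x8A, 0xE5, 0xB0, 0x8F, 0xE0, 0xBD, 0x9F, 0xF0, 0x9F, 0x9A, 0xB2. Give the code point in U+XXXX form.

U+30BA

Offset 0: leading byte 0xE3 = 11100011 → 3-byte char #1 = E3 82 BA.
Leading byte 0xE3 = 11100011 matches 1110xxxx → 3-byte sequence.
Byte 1: 0xE3 = 11100011, payload 0011 (4 bits).
Byte 2: 0x82 = 10000010 (10xxxxxx ✓), payload 000010.
Byte 3: 0xBA = 10111010 (10xxxxxx ✓), payload 111010.
Concatenate: 0011000010111010 = 0x30BA (16 bits → U+30BA).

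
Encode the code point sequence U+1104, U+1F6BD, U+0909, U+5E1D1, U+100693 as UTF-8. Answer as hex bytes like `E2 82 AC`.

E1 84 84 F0 9F 9A BD E0 A4 89 F1 9E 87 91 F4 80 9A 93

U+1104: 3-byte form → E1 84 84.
U+1F6BD: 4-byte form → F0 9F 9A BD.
U+0909: 3-byte form → E0 A4 89.
U+5E1D1: 4-byte form → F1 9E 87 91.
U+100693: 4-byte form → F4 80 9A 93.
Concatenated (18 bytes): E1 84 84 F0 9F 9A BD E0 A4 89 F1 9E 87 91 F4 80 9A 93.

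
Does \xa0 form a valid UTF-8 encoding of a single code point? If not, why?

invalid (continuation byte with no leading byte)

Byte 0xA0 = 10100000 has the form 10xxxxxx — a continuation byte — but there is no preceding leading byte.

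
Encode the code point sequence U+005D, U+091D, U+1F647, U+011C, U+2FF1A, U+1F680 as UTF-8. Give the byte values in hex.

5D E0 A4 9D F0 9F 99 87 C4 9C F0 AF BC 9A F0 9F 9A 80

U+005D: 1-byte form → 5D.
U+091D: 3-byte form → E0 A4 9D.
U+1F647: 4-byte form → F0 9F 99 87.
U+011C: 2-byte form → C4 9C.
U+2FF1A: 4-byte form → F0 AF BC 9A.
U+1F680: 4-byte form → F0 9F 9A 80.
Concatenated (18 bytes): 5D E0 A4 9D F0 9F 99 87 C4 9C F0 AF BC 9A F0 9F 9A 80.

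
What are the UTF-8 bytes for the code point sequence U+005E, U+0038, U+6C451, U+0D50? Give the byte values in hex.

U+005E: 1-byte form → 5E.
U+0038: 1-byte form → 38.
U+6C451: 4-byte form → F1 AC 91 91.
U+0D50: 3-byte form → E0 B5 90.
Concatenated (9 bytes): 5E 38 F1 AC 91 91 E0 B5 90.

5E 38 F1 AC 91 91 E0 B5 90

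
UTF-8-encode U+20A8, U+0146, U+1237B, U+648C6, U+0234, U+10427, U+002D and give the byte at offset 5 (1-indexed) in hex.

1-indexed offset 5 is 0-indexed offset 4.
U+20A8 → 3-byte form E2 82 A8 at offsets 0–2.
U+0146 → 2-byte form C5 86 at offsets 3–4.
Offset 4 falls in char 2's range; it's byte 2 of C5 86 = 0x86.

0x86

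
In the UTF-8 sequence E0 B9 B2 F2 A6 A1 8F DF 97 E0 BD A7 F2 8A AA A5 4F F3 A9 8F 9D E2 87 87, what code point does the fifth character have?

U+8AAA5

Offset 0: leading byte 0xE0 = 11100000 → 3-byte char #1 = E0 B9 B2.
Offset 3: leading byte 0xF2 = 11110010 → 4-byte char #2 = F2 A6 A1 8F.
Offset 7: leading byte 0xDF = 11011111 → 2-byte char #3 = DF 97.
Offset 9: leading byte 0xE0 = 11100000 → 3-byte char #4 = E0 BD A7.
Offset 12: leading byte 0xF2 = 11110010 → 4-byte char #5 = F2 8A AA A5.
Leading byte 0xF2 = 11110010 matches 11110xxx → 4-byte sequence.
Byte 1: 0xF2 = 11110010, payload 010 (3 bits).
Byte 2: 0x8A = 10001010 (10xxxxxx ✓), payload 001010.
Byte 3: 0xAA = 10101010 (10xxxxxx ✓), payload 101010.
Byte 4: 0xA5 = 10100101 (10xxxxxx ✓), payload 100101.
Concatenate: 010001010101010100101 = 0x8AAA5 (21 bits → U+8AAA5).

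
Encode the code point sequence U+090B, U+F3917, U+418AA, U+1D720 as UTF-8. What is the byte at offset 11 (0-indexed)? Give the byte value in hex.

U+090B → 3-byte form E0 A4 8B at offsets 0–2.
U+F3917 → 4-byte form F3 B3 A4 97 at offsets 3–6.
U+418AA → 4-byte form F1 81 A2 AA at offsets 7–10.
U+1D720 → 4-byte form F0 9D 9C A0 at offsets 11–14.
Offset 11 falls in char 4's range; it's byte 1 of F0 9D 9C A0 = 0xF0.

0xF0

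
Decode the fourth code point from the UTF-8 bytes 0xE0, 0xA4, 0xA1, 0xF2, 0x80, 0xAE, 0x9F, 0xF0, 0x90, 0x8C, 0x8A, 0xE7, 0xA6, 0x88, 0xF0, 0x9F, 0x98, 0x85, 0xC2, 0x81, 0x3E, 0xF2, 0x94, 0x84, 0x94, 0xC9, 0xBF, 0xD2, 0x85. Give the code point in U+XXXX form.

Offset 0: leading byte 0xE0 = 11100000 → 3-byte char #1 = E0 A4 A1.
Offset 3: leading byte 0xF2 = 11110010 → 4-byte char #2 = F2 80 AE 9F.
Offset 7: leading byte 0xF0 = 11110000 → 4-byte char #3 = F0 90 8C 8A.
Offset 11: leading byte 0xE7 = 11100111 → 3-byte char #4 = E7 A6 88.
Leading byte 0xE7 = 11100111 matches 1110xxxx → 3-byte sequence.
Byte 1: 0xE7 = 11100111, payload 0111 (4 bits).
Byte 2: 0xA6 = 10100110 (10xxxxxx ✓), payload 100110.
Byte 3: 0x88 = 10001000 (10xxxxxx ✓), payload 001000.
Concatenate: 0111100110001000 = 0x7988 (16 bits → U+7988).

U+7988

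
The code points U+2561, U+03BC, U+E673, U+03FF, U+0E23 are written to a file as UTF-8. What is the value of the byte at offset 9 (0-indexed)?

0xBF

U+2561 → 3-byte form E2 95 A1 at offsets 0–2.
U+03BC → 2-byte form CE BC at offsets 3–4.
U+E673 → 3-byte form EE 99 B3 at offsets 5–7.
U+03FF → 2-byte form CF BF at offsets 8–9.
Offset 9 falls in char 4's range; it's byte 2 of CF BF = 0xBF.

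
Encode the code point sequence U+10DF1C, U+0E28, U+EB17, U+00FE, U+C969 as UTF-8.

F4 8D BC 9C E0 B8 A8 EE AC 97 C3 BE EC A5 A9

U+10DF1C: 4-byte form → F4 8D BC 9C.
U+0E28: 3-byte form → E0 B8 A8.
U+EB17: 3-byte form → EE AC 97.
U+00FE: 2-byte form → C3 BE.
U+C969: 3-byte form → EC A5 A9.
Concatenated (15 bytes): F4 8D BC 9C E0 B8 A8 EE AC 97 C3 BE EC A5 A9.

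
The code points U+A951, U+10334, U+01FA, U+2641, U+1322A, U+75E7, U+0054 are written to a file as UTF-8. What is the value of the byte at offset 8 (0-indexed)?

U+A951 → 3-byte form EA A5 91 at offsets 0–2.
U+10334 → 4-byte form F0 90 8C B4 at offsets 3–6.
U+01FA → 2-byte form C7 BA at offsets 7–8.
Offset 8 falls in char 3's range; it's byte 2 of C7 BA = 0xBA.

0xBA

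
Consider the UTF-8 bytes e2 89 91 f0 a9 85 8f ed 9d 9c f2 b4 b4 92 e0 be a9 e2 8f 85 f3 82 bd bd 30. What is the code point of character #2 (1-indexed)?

Offset 0: leading byte 0xE2 = 11100010 → 3-byte char #1 = E2 89 91.
Offset 3: leading byte 0xF0 = 11110000 → 4-byte char #2 = F0 A9 85 8F.
Leading byte 0xF0 = 11110000 matches 11110xxx → 4-byte sequence.
Byte 1: 0xF0 = 11110000, payload 000 (3 bits).
Byte 2: 0xA9 = 10101001 (10xxxxxx ✓), payload 101001.
Byte 3: 0x85 = 10000101 (10xxxxxx ✓), payload 000101.
Byte 4: 0x8F = 10001111 (10xxxxxx ✓), payload 001111.
Concatenate: 000101001000101001111 = 0x2914F (21 bits → U+2914F).

U+2914F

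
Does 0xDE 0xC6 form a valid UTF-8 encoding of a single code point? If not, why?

Leading byte 0xDE = 11011110 → 2-byte form.
Byte 2 is 0xC6 = 11000110, which is not 10xxxxxx — expected a continuation byte.

invalid (non-continuation byte where continuation expected)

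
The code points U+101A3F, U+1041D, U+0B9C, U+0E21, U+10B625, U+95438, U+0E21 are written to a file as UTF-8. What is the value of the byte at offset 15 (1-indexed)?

0xF4

1-indexed offset 15 is 0-indexed offset 14.
U+101A3F → 4-byte form F4 81 A8 BF at offsets 0–3.
U+1041D → 4-byte form F0 90 90 9D at offsets 4–7.
U+0B9C → 3-byte form E0 AE 9C at offsets 8–10.
U+0E21 → 3-byte form E0 B8 A1 at offsets 11–13.
U+10B625 → 4-byte form F4 8B 98 A5 at offsets 14–17.
Offset 14 falls in char 5's range; it's byte 1 of F4 8B 98 A5 = 0xF4.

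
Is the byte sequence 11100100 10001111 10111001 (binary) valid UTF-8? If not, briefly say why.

Leading byte 0xE4 = 11100100 → 3-byte form.
Continuation bytes 0x8F=10001111, 0xB9=10111001 all match 10xxxxxx.
Decoded value 0x43F9 is ≥ 0x800 (shortest form) and not a surrogate.

valid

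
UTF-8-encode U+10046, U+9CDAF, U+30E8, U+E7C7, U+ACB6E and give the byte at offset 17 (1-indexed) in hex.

1-indexed offset 17 is 0-indexed offset 16.
U+10046 → 4-byte form F0 90 81 86 at offsets 0–3.
U+9CDAF → 4-byte form F2 9C B6 AF at offsets 4–7.
U+30E8 → 3-byte form E3 83 A8 at offsets 8–10.
U+E7C7 → 3-byte form EE 9F 87 at offsets 11–13.
U+ACB6E → 4-byte form F2 AC AD AE at offsets 14–17.
Offset 16 falls in char 5's range; it's byte 3 of F2 AC AD AE = 0xAD.

0xAD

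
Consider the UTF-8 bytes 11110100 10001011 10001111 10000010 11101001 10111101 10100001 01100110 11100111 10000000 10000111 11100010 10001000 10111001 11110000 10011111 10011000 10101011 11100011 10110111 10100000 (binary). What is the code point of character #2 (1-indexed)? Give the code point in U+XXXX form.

U+9F61

Offset 0: leading byte 0xF4 = 11110100 → 4-byte char #1 = F4 8B 8F 82.
Offset 4: leading byte 0xE9 = 11101001 → 3-byte char #2 = E9 BD A1.
Leading byte 0xE9 = 11101001 matches 1110xxxx → 3-byte sequence.
Byte 1: 0xE9 = 11101001, payload 1001 (4 bits).
Byte 2: 0xBD = 10111101 (10xxxxxx ✓), payload 111101.
Byte 3: 0xA1 = 10100001 (10xxxxxx ✓), payload 100001.
Concatenate: 1001111101100001 = 0x9F61 (16 bits → U+9F61).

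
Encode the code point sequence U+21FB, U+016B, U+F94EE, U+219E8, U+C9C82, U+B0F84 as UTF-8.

E2 87 BB C5 AB F3 B9 93 AE F0 A1 A7 A8 F3 89 B2 82 F2 B0 BE 84

U+21FB: 3-byte form → E2 87 BB.
U+016B: 2-byte form → C5 AB.
U+F94EE: 4-byte form → F3 B9 93 AE.
U+219E8: 4-byte form → F0 A1 A7 A8.
U+C9C82: 4-byte form → F3 89 B2 82.
U+B0F84: 4-byte form → F2 B0 BE 84.
Concatenated (21 bytes): E2 87 BB C5 AB F3 B9 93 AE F0 A1 A7 A8 F3 89 B2 82 F2 B0 BE 84.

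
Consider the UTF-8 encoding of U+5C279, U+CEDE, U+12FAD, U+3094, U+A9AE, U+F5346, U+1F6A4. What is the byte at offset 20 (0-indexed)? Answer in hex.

0x86

U+5C279 → 4-byte form F1 9C 89 B9 at offsets 0–3.
U+CEDE → 3-byte form EC BB 9E at offsets 4–6.
U+12FAD → 4-byte form F0 92 BE AD at offsets 7–10.
U+3094 → 3-byte form E3 82 94 at offsets 11–13.
U+A9AE → 3-byte form EA A6 AE at offsets 14–16.
U+F5346 → 4-byte form F3 B5 8D 86 at offsets 17–20.
Offset 20 falls in char 6's range; it's byte 4 of F3 B5 8D 86 = 0x86.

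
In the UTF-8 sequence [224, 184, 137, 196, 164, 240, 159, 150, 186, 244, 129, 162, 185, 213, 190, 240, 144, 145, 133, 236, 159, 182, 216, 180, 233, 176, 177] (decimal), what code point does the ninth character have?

Offset 0: leading byte 0xE0 = 11100000 → 3-byte char #1 = E0 B8 89.
Offset 3: leading byte 0xC4 = 11000100 → 2-byte char #2 = C4 A4.
Offset 5: leading byte 0xF0 = 11110000 → 4-byte char #3 = F0 9F 96 BA.
Offset 9: leading byte 0xF4 = 11110100 → 4-byte char #4 = F4 81 A2 B9.
Offset 13: leading byte 0xD5 = 11010101 → 2-byte char #5 = D5 BE.
Offset 15: leading byte 0xF0 = 11110000 → 4-byte char #6 = F0 90 91 85.
Offset 19: leading byte 0xEC = 11101100 → 3-byte char #7 = EC 9F B6.
Offset 22: leading byte 0xD8 = 11011000 → 2-byte char #8 = D8 B4.
Offset 24: leading byte 0xE9 = 11101001 → 3-byte char #9 = E9 B0 B1.
Leading byte 0xE9 = 11101001 matches 1110xxxx → 3-byte sequence.
Byte 1: 0xE9 = 11101001, payload 1001 (4 bits).
Byte 2: 0xB0 = 10110000 (10xxxxxx ✓), payload 110000.
Byte 3: 0xB1 = 10110001 (10xxxxxx ✓), payload 110001.
Concatenate: 1001110000110001 = 0x9C31 (16 bits → U+9C31).

U+9C31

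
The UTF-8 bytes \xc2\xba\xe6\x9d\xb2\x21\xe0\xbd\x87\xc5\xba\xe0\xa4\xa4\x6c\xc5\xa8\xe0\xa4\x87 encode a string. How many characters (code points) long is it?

9

Byte at offset 0: 0xC2 = 11000010 → 2-byte char (#1). Advance 2.
Byte at offset 2: 0xE6 = 11100110 → 3-byte char (#2). Advance 3.
Byte at offset 5: 0x21 = 00100001 → 1-byte char (#3). Advance 1.
Byte at offset 6: 0xE0 = 11100000 → 3-byte char (#4). Advance 3.
Byte at offset 9: 0xC5 = 11000101 → 2-byte char (#5). Advance 2.
Byte at offset 11: 0xE0 = 11100000 → 3-byte char (#6). Advance 3.
Byte at offset 14: 0x6C = 01101100 → 1-byte char (#7). Advance 1.
Byte at offset 15: 0xC5 = 11000101 → 2-byte char (#8). Advance 2.
Byte at offset 17: 0xE0 = 11100000 → 3-byte char (#9). Advance 3.
Reached end at offset 20 after 9 code points.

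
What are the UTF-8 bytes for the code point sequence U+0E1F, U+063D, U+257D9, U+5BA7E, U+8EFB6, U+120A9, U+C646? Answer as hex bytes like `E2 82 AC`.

U+0E1F: 3-byte form → E0 B8 9F.
U+063D: 2-byte form → D8 BD.
U+257D9: 4-byte form → F0 A5 9F 99.
U+5BA7E: 4-byte form → F1 9B A9 BE.
U+8EFB6: 4-byte form → F2 8E BE B6.
U+120A9: 4-byte form → F0 92 82 A9.
U+C646: 3-byte form → EC 99 86.
Concatenated (24 bytes): E0 B8 9F D8 BD F0 A5 9F 99 F1 9B A9 BE F2 8E BE B6 F0 92 82 A9 EC 99 86.

E0 B8 9F D8 BD F0 A5 9F 99 F1 9B A9 BE F2 8E BE B6 F0 92 82 A9 EC 99 86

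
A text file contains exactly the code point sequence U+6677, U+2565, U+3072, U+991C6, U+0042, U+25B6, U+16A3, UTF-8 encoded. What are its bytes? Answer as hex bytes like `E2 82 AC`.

U+6677: 3-byte form → E6 99 B7.
U+2565: 3-byte form → E2 95 A5.
U+3072: 3-byte form → E3 81 B2.
U+991C6: 4-byte form → F2 99 87 86.
U+0042: 1-byte form → 42.
U+25B6: 3-byte form → E2 96 B6.
U+16A3: 3-byte form → E1 9A A3.
Concatenated (20 bytes): E6 99 B7 E2 95 A5 E3 81 B2 F2 99 87 86 42 E2 96 B6 E1 9A A3.

E6 99 B7 E2 95 A5 E3 81 B2 F2 99 87 86 42 E2 96 B6 E1 9A A3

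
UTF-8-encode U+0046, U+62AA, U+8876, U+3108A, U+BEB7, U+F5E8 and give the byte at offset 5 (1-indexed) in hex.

1-indexed offset 5 is 0-indexed offset 4.
U+0046 → 1-byte form 46 at offsets 0–0.
U+62AA → 3-byte form E6 8A AA at offsets 1–3.
U+8876 → 3-byte form E8 A1 B6 at offsets 4–6.
Offset 4 falls in char 3's range; it's byte 1 of E8 A1 B6 = 0xE8.

0xE8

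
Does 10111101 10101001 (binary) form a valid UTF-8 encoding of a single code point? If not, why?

Byte 0xBD = 10111101 has the form 10xxxxxx — a continuation byte — but there is no preceding leading byte.

invalid (continuation byte with no leading byte)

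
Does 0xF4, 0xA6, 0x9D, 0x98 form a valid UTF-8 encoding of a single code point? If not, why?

invalid (encodes a value above U+10FFFF)

Leading byte 0xF4 = 11110100 → 4-byte form.
Payload = 0x126758, which exceeds U+10FFFF, the maximum Unicode code point. (Leading bytes F5–FF, or F4 followed by ≥ 0x90, are invalid.)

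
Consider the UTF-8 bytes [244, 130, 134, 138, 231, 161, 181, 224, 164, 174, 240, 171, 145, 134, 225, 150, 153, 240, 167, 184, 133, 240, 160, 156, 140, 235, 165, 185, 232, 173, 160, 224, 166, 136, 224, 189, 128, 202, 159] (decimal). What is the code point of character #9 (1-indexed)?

U+8B60

Offset 0: leading byte 0xF4 = 11110100 → 4-byte char #1 = F4 82 86 8A.
Offset 4: leading byte 0xE7 = 11100111 → 3-byte char #2 = E7 A1 B5.
Offset 7: leading byte 0xE0 = 11100000 → 3-byte char #3 = E0 A4 AE.
Offset 10: leading byte 0xF0 = 11110000 → 4-byte char #4 = F0 AB 91 86.
Offset 14: leading byte 0xE1 = 11100001 → 3-byte char #5 = E1 96 99.
Offset 17: leading byte 0xF0 = 11110000 → 4-byte char #6 = F0 A7 B8 85.
Offset 21: leading byte 0xF0 = 11110000 → 4-byte char #7 = F0 A0 9C 8C.
Offset 25: leading byte 0xEB = 11101011 → 3-byte char #8 = EB A5 B9.
Offset 28: leading byte 0xE8 = 11101000 → 3-byte char #9 = E8 AD A0.
Leading byte 0xE8 = 11101000 matches 1110xxxx → 3-byte sequence.
Byte 1: 0xE8 = 11101000, payload 1000 (4 bits).
Byte 2: 0xAD = 10101101 (10xxxxxx ✓), payload 101101.
Byte 3: 0xA0 = 10100000 (10xxxxxx ✓), payload 100000.
Concatenate: 1000101101100000 = 0x8B60 (16 bits → U+8B60).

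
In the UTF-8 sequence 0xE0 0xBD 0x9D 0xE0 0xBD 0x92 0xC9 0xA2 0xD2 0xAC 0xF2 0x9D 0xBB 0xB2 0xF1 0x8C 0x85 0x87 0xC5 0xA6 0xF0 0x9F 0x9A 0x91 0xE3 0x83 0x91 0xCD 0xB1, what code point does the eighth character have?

U+1F691

Offset 0: leading byte 0xE0 = 11100000 → 3-byte char #1 = E0 BD 9D.
Offset 3: leading byte 0xE0 = 11100000 → 3-byte char #2 = E0 BD 92.
Offset 6: leading byte 0xC9 = 11001001 → 2-byte char #3 = C9 A2.
Offset 8: leading byte 0xD2 = 11010010 → 2-byte char #4 = D2 AC.
Offset 10: leading byte 0xF2 = 11110010 → 4-byte char #5 = F2 9D BB B2.
Offset 14: leading byte 0xF1 = 11110001 → 4-byte char #6 = F1 8C 85 87.
Offset 18: leading byte 0xC5 = 11000101 → 2-byte char #7 = C5 A6.
Offset 20: leading byte 0xF0 = 11110000 → 4-byte char #8 = F0 9F 9A 91.
Leading byte 0xF0 = 11110000 matches 11110xxx → 4-byte sequence.
Byte 1: 0xF0 = 11110000, payload 000 (3 bits).
Byte 2: 0x9F = 10011111 (10xxxxxx ✓), payload 011111.
Byte 3: 0x9A = 10011010 (10xxxxxx ✓), payload 011010.
Byte 4: 0x91 = 10010001 (10xxxxxx ✓), payload 010001.
Concatenate: 000011111011010010001 = 0x1F691 (21 bits → U+1F691).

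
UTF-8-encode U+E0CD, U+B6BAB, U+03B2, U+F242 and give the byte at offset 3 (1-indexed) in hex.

0x8D

1-indexed offset 3 is 0-indexed offset 2.
U+E0CD → 3-byte form EE 83 8D at offsets 0–2.
Offset 2 falls in char 1's range; it's byte 3 of EE 83 8D = 0x8D.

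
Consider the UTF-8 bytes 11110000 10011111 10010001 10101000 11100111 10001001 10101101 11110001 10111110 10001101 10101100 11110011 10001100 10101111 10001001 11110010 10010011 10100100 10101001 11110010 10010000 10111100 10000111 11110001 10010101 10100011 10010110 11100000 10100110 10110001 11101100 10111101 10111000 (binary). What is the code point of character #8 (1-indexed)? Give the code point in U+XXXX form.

U+09B1

Offset 0: leading byte 0xF0 = 11110000 → 4-byte char #1 = F0 9F 91 A8.
Offset 4: leading byte 0xE7 = 11100111 → 3-byte char #2 = E7 89 AD.
Offset 7: leading byte 0xF1 = 11110001 → 4-byte char #3 = F1 BE 8D AC.
Offset 11: leading byte 0xF3 = 11110011 → 4-byte char #4 = F3 8C AF 89.
Offset 15: leading byte 0xF2 = 11110010 → 4-byte char #5 = F2 93 A4 A9.
Offset 19: leading byte 0xF2 = 11110010 → 4-byte char #6 = F2 90 BC 87.
Offset 23: leading byte 0xF1 = 11110001 → 4-byte char #7 = F1 95 A3 96.
Offset 27: leading byte 0xE0 = 11100000 → 3-byte char #8 = E0 A6 B1.
Leading byte 0xE0 = 11100000 matches 1110xxxx → 3-byte sequence.
Byte 1: 0xE0 = 11100000, payload 0000 (4 bits).
Byte 2: 0xA6 = 10100110 (10xxxxxx ✓), payload 100110.
Byte 3: 0xB1 = 10110001 (10xxxxxx ✓), payload 110001.
Concatenate: 0000100110110001 = 0x9B1 (16 bits → U+09B1).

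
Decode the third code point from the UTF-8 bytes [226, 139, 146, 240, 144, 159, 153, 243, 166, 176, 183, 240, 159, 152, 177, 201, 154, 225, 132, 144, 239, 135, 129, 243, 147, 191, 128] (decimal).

Offset 0: leading byte 0xE2 = 11100010 → 3-byte char #1 = E2 8B 92.
Offset 3: leading byte 0xF0 = 11110000 → 4-byte char #2 = F0 90 9F 99.
Offset 7: leading byte 0xF3 = 11110011 → 4-byte char #3 = F3 A6 B0 B7.
Leading byte 0xF3 = 11110011 matches 11110xxx → 4-byte sequence.
Byte 1: 0xF3 = 11110011, payload 011 (3 bits).
Byte 2: 0xA6 = 10100110 (10xxxxxx ✓), payload 100110.
Byte 3: 0xB0 = 10110000 (10xxxxxx ✓), payload 110000.
Byte 4: 0xB7 = 10110111 (10xxxxxx ✓), payload 110111.
Concatenate: 011100110110000110111 = 0xE6C37 (21 bits → U+E6C37).

U+E6C37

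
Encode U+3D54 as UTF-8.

U+3D54 = 0x3D54 = 15700 decimal. In range U+0800–U+FFFF → 3-byte form: 1110xxxx 10xxxxxx 10xxxxxx.
Binary (16 bits): 0011110101010100.
Split 4+6+6: 0011 | 110101 | 010100.
Byte 1: 11100011 = 0xE3.
Byte 2: 10110101 = 0xB5.
Byte 3: 10010100 = 0x94.

E3 B5 94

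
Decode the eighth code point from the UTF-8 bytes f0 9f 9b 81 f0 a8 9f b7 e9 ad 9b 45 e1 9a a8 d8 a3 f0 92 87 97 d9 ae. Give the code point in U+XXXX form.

Offset 0: leading byte 0xF0 = 11110000 → 4-byte char #1 = F0 9F 9B 81.
Offset 4: leading byte 0xF0 = 11110000 → 4-byte char #2 = F0 A8 9F B7.
Offset 8: leading byte 0xE9 = 11101001 → 3-byte char #3 = E9 AD 9B.
Offset 11: leading byte 0x45 = 01000101 → 1-byte char #4 = 45.
Offset 12: leading byte 0xE1 = 11100001 → 3-byte char #5 = E1 9A A8.
Offset 15: leading byte 0xD8 = 11011000 → 2-byte char #6 = D8 A3.
Offset 17: leading byte 0xF0 = 11110000 → 4-byte char #7 = F0 92 87 97.
Offset 21: leading byte 0xD9 = 11011001 → 2-byte char #8 = D9 AE.
Leading byte 0xD9 = 11011001 matches 110xxxxx → 2-byte sequence.
Byte 1: 0xD9 = 11011001, payload 11001 (5 bits).
Byte 2: 0xAE = 10101110 (10xxxxxx ✓), payload 101110.
Concatenate: 11001101110 = 0x66E (11 bits → U+066E).

U+066E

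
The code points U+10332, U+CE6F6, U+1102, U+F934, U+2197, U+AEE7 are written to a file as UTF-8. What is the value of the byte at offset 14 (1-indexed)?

1-indexed offset 14 is 0-indexed offset 13.
U+10332 → 4-byte form F0 90 8C B2 at offsets 0–3.
U+CE6F6 → 4-byte form F3 8E 9B B6 at offsets 4–7.
U+1102 → 3-byte form E1 84 82 at offsets 8–10.
U+F934 → 3-byte form EF A4 B4 at offsets 11–13.
Offset 13 falls in char 4's range; it's byte 3 of EF A4 B4 = 0xB4.

0xB4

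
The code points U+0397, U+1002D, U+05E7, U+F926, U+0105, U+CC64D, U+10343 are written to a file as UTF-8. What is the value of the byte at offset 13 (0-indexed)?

U+0397 → 2-byte form CE 97 at offsets 0–1.
U+1002D → 4-byte form F0 90 80 AD at offsets 2–5.
U+05E7 → 2-byte form D7 A7 at offsets 6–7.
U+F926 → 3-byte form EF A4 A6 at offsets 8–10.
U+0105 → 2-byte form C4 85 at offsets 11–12.
U+CC64D → 4-byte form F3 8C 99 8D at offsets 13–16.
Offset 13 falls in char 6's range; it's byte 1 of F3 8C 99 8D = 0xF3.

0xF3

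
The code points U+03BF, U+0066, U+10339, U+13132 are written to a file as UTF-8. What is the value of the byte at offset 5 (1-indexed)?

0x90

1-indexed offset 5 is 0-indexed offset 4.
U+03BF → 2-byte form CE BF at offsets 0–1.
U+0066 → 1-byte form 66 at offsets 2–2.
U+10339 → 4-byte form F0 90 8C B9 at offsets 3–6.
Offset 4 falls in char 3's range; it's byte 2 of F0 90 8C B9 = 0x90.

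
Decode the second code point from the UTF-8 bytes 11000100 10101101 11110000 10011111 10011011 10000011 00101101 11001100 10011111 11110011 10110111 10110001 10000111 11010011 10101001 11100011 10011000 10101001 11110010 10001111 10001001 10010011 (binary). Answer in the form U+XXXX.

Offset 0: leading byte 0xC4 = 11000100 → 2-byte char #1 = C4 AD.
Offset 2: leading byte 0xF0 = 11110000 → 4-byte char #2 = F0 9F 9B 83.
Leading byte 0xF0 = 11110000 matches 11110xxx → 4-byte sequence.
Byte 1: 0xF0 = 11110000, payload 000 (3 bits).
Byte 2: 0x9F = 10011111 (10xxxxxx ✓), payload 011111.
Byte 3: 0x9B = 10011011 (10xxxxxx ✓), payload 011011.
Byte 4: 0x83 = 10000011 (10xxxxxx ✓), payload 000011.
Concatenate: 000011111011011000011 = 0x1F6C3 (21 bits → U+1F6C3).

U+1F6C3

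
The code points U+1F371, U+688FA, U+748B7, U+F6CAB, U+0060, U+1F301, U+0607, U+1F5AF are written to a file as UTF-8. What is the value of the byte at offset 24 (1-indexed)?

0xF0

1-indexed offset 24 is 0-indexed offset 23.
U+1F371 → 4-byte form F0 9F 8D B1 at offsets 0–3.
U+688FA → 4-byte form F1 A8 A3 BA at offsets 4–7.
U+748B7 → 4-byte form F1 B4 A2 B7 at offsets 8–11.
U+F6CAB → 4-byte form F3 B6 B2 AB at offsets 12–15.
U+0060 → 1-byte form 60 at offsets 16–16.
U+1F301 → 4-byte form F0 9F 8C 81 at offsets 17–20.
U+0607 → 2-byte form D8 87 at offsets 21–22.
U+1F5AF → 4-byte form F0 9F 96 AF at offsets 23–26.
Offset 23 falls in char 8's range; it's byte 1 of F0 9F 96 AF = 0xF0.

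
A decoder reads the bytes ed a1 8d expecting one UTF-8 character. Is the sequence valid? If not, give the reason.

invalid (encodes a surrogate (U+D800–U+DFFF))

Structurally a 3-byte sequence; payload = 0xD84D.
But 0xD84D is in U+D800–U+DFFF, the surrogate range. Surrogates are not Unicode scalar values and are forbidden in UTF-8.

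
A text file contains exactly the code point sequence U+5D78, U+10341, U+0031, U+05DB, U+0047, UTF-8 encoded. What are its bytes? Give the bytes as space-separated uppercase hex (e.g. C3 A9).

U+5D78: 3-byte form → E5 B5 B8.
U+10341: 4-byte form → F0 90 8D 81.
U+0031: 1-byte form → 31.
U+05DB: 2-byte form → D7 9B.
U+0047: 1-byte form → 47.
Concatenated (11 bytes): E5 B5 B8 F0 90 8D 81 31 D7 9B 47.

E5 B5 B8 F0 90 8D 81 31 D7 9B 47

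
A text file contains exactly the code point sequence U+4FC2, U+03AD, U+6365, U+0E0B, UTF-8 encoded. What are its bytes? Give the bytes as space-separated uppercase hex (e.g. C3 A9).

E4 BF 82 CE AD E6 8D A5 E0 B8 8B

U+4FC2: 3-byte form → E4 BF 82.
U+03AD: 2-byte form → CE AD.
U+6365: 3-byte form → E6 8D A5.
U+0E0B: 3-byte form → E0 B8 8B.
Concatenated (11 bytes): E4 BF 82 CE AD E6 8D A5 E0 B8 8B.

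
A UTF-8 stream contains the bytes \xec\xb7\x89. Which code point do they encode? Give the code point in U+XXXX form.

U+CDC9

Leading byte 0xEC = 11101100 matches 1110xxxx → 3-byte sequence.
Byte 1: 0xEC = 11101100, payload 1100 (4 bits).
Byte 2: 0xB7 = 10110111 (10xxxxxx ✓), payload 110111.
Byte 3: 0x89 = 10001001 (10xxxxxx ✓), payload 001001.
Concatenate: 1100110111001001 = 0xCDC9 (16 bits → U+CDC9).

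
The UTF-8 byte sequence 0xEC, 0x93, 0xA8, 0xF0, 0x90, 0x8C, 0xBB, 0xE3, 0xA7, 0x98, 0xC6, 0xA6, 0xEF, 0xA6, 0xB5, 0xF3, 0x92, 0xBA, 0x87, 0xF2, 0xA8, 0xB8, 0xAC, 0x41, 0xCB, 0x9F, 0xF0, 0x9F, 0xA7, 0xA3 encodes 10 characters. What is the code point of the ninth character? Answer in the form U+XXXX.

Offset 0: leading byte 0xEC = 11101100 → 3-byte char #1 = EC 93 A8.
Offset 3: leading byte 0xF0 = 11110000 → 4-byte char #2 = F0 90 8C BB.
Offset 7: leading byte 0xE3 = 11100011 → 3-byte char #3 = E3 A7 98.
Offset 10: leading byte 0xC6 = 11000110 → 2-byte char #4 = C6 A6.
Offset 12: leading byte 0xEF = 11101111 → 3-byte char #5 = EF A6 B5.
Offset 15: leading byte 0xF3 = 11110011 → 4-byte char #6 = F3 92 BA 87.
Offset 19: leading byte 0xF2 = 11110010 → 4-byte char #7 = F2 A8 B8 AC.
Offset 23: leading byte 0x41 = 01000001 → 1-byte char #8 = 41.
Offset 24: leading byte 0xCB = 11001011 → 2-byte char #9 = CB 9F.
Leading byte 0xCB = 11001011 matches 110xxxxx → 2-byte sequence.
Byte 1: 0xCB = 11001011, payload 01011 (5 bits).
Byte 2: 0x9F = 10011111 (10xxxxxx ✓), payload 011111.
Concatenate: 01011011111 = 0x2DF (11 bits → U+02DF).

U+02DF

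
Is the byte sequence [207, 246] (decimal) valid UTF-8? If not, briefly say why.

Leading byte 0xCF = 11001111 → 2-byte form.
Byte 2 is 0xF6 = 11110110, which is not 10xxxxxx — expected a continuation byte.

invalid (non-continuation byte where continuation expected)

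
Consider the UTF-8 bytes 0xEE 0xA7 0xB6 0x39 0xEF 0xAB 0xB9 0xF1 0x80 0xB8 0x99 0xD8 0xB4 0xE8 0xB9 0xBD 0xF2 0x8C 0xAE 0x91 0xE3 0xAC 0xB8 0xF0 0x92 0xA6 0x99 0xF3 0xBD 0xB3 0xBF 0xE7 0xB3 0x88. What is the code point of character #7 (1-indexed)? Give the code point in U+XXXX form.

U+8CB91

Offset 0: leading byte 0xEE = 11101110 → 3-byte char #1 = EE A7 B6.
Offset 3: leading byte 0x39 = 00111001 → 1-byte char #2 = 39.
Offset 4: leading byte 0xEF = 11101111 → 3-byte char #3 = EF AB B9.
Offset 7: leading byte 0xF1 = 11110001 → 4-byte char #4 = F1 80 B8 99.
Offset 11: leading byte 0xD8 = 11011000 → 2-byte char #5 = D8 B4.
Offset 13: leading byte 0xE8 = 11101000 → 3-byte char #6 = E8 B9 BD.
Offset 16: leading byte 0xF2 = 11110010 → 4-byte char #7 = F2 8C AE 91.
Leading byte 0xF2 = 11110010 matches 11110xxx → 4-byte sequence.
Byte 1: 0xF2 = 11110010, payload 010 (3 bits).
Byte 2: 0x8C = 10001100 (10xxxxxx ✓), payload 001100.
Byte 3: 0xAE = 10101110 (10xxxxxx ✓), payload 101110.
Byte 4: 0x91 = 10010001 (10xxxxxx ✓), payload 010001.
Concatenate: 010001100101110010001 = 0x8CB91 (21 bits → U+8CB91).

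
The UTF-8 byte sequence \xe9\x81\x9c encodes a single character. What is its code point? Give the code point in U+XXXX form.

U+905C

Leading byte 0xE9 = 11101001 matches 1110xxxx → 3-byte sequence.
Byte 1: 0xE9 = 11101001, payload 1001 (4 bits).
Byte 2: 0x81 = 10000001 (10xxxxxx ✓), payload 000001.
Byte 3: 0x9C = 10011100 (10xxxxxx ✓), payload 011100.
Concatenate: 1001000001011100 = 0x905C (16 bits → U+905C).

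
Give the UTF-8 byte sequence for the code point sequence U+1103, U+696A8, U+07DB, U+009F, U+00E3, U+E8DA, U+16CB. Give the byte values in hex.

U+1103: 3-byte form → E1 84 83.
U+696A8: 4-byte form → F1 A9 9A A8.
U+07DB: 2-byte form → DF 9B.
U+009F: 2-byte form → C2 9F.
U+00E3: 2-byte form → C3 A3.
U+E8DA: 3-byte form → EE A3 9A.
U+16CB: 3-byte form → E1 9B 8B.
Concatenated (19 bytes): E1 84 83 F1 A9 9A A8 DF 9B C2 9F C3 A3 EE A3 9A E1 9B 8B.

E1 84 83 F1 A9 9A A8 DF 9B C2 9F C3 A3 EE A3 9A E1 9B 8B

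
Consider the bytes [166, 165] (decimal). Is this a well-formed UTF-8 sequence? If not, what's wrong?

Byte 0xA6 = 10100110 has the form 10xxxxxx — a continuation byte — but there is no preceding leading byte.

invalid (continuation byte with no leading byte)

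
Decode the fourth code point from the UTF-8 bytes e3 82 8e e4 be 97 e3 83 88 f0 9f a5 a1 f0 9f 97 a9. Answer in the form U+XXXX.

U+1F961

Offset 0: leading byte 0xE3 = 11100011 → 3-byte char #1 = E3 82 8E.
Offset 3: leading byte 0xE4 = 11100100 → 3-byte char #2 = E4 BE 97.
Offset 6: leading byte 0xE3 = 11100011 → 3-byte char #3 = E3 83 88.
Offset 9: leading byte 0xF0 = 11110000 → 4-byte char #4 = F0 9F A5 A1.
Leading byte 0xF0 = 11110000 matches 11110xxx → 4-byte sequence.
Byte 1: 0xF0 = 11110000, payload 000 (3 bits).
Byte 2: 0x9F = 10011111 (10xxxxxx ✓), payload 011111.
Byte 3: 0xA5 = 10100101 (10xxxxxx ✓), payload 100101.
Byte 4: 0xA1 = 10100001 (10xxxxxx ✓), payload 100001.
Concatenate: 000011111100101100001 = 0x1F961 (21 bits → U+1F961).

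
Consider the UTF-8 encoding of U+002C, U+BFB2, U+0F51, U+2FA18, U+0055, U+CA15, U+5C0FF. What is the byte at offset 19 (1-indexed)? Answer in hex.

1-indexed offset 19 is 0-indexed offset 18.
U+002C → 1-byte form 2C at offsets 0–0.
U+BFB2 → 3-byte form EB BE B2 at offsets 1–3.
U+0F51 → 3-byte form E0 BD 91 at offsets 4–6.
U+2FA18 → 4-byte form F0 AF A8 98 at offsets 7–10.
U+0055 → 1-byte form 55 at offsets 11–11.
U+CA15 → 3-byte form EC A8 95 at offsets 12–14.
U+5C0FF → 4-byte form F1 9C 83 BF at offsets 15–18.
Offset 18 falls in char 7's range; it's byte 4 of F1 9C 83 BF = 0xBF.

0xBF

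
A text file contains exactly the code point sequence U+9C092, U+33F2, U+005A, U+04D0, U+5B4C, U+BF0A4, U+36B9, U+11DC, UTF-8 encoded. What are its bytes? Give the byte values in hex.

U+9C092: 4-byte form → F2 9C 82 92.
U+33F2: 3-byte form → E3 8F B2.
U+005A: 1-byte form → 5A.
U+04D0: 2-byte form → D3 90.
U+5B4C: 3-byte form → E5 AD 8C.
U+BF0A4: 4-byte form → F2 BF 82 A4.
U+36B9: 3-byte form → E3 9A B9.
U+11DC: 3-byte form → E1 87 9C.
Concatenated (23 bytes): F2 9C 82 92 E3 8F B2 5A D3 90 E5 AD 8C F2 BF 82 A4 E3 9A B9 E1 87 9C.

F2 9C 82 92 E3 8F B2 5A D3 90 E5 AD 8C F2 BF 82 A4 E3 9A B9 E1 87 9C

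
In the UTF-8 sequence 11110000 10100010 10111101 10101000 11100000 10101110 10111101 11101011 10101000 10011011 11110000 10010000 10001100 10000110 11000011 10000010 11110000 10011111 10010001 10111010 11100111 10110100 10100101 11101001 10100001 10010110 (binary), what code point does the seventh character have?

U+7D25

Offset 0: leading byte 0xF0 = 11110000 → 4-byte char #1 = F0 A2 BD A8.
Offset 4: leading byte 0xE0 = 11100000 → 3-byte char #2 = E0 AE BD.
Offset 7: leading byte 0xEB = 11101011 → 3-byte char #3 = EB A8 9B.
Offset 10: leading byte 0xF0 = 11110000 → 4-byte char #4 = F0 90 8C 86.
Offset 14: leading byte 0xC3 = 11000011 → 2-byte char #5 = C3 82.
Offset 16: leading byte 0xF0 = 11110000 → 4-byte char #6 = F0 9F 91 BA.
Offset 20: leading byte 0xE7 = 11100111 → 3-byte char #7 = E7 B4 A5.
Leading byte 0xE7 = 11100111 matches 1110xxxx → 3-byte sequence.
Byte 1: 0xE7 = 11100111, payload 0111 (4 bits).
Byte 2: 0xB4 = 10110100 (10xxxxxx ✓), payload 110100.
Byte 3: 0xA5 = 10100101 (10xxxxxx ✓), payload 100101.
Concatenate: 0111110100100101 = 0x7D25 (16 bits → U+7D25).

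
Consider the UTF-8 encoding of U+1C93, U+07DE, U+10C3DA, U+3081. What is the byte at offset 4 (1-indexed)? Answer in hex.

1-indexed offset 4 is 0-indexed offset 3.
U+1C93 → 3-byte form E1 B2 93 at offsets 0–2.
U+07DE → 2-byte form DF 9E at offsets 3–4.
Offset 3 falls in char 2's range; it's byte 1 of DF 9E = 0xDF.

0xDF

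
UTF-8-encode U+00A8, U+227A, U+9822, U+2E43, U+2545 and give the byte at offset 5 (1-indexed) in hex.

0xBA

1-indexed offset 5 is 0-indexed offset 4.
U+00A8 → 2-byte form C2 A8 at offsets 0–1.
U+227A → 3-byte form E2 89 BA at offsets 2–4.
Offset 4 falls in char 2's range; it's byte 3 of E2 89 BA = 0xBA.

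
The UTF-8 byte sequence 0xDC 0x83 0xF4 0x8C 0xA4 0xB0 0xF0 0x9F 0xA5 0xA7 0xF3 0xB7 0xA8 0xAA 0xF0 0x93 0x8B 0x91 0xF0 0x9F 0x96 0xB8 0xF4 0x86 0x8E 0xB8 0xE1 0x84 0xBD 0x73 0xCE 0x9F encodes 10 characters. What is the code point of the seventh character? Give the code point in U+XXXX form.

Offset 0: leading byte 0xDC = 11011100 → 2-byte char #1 = DC 83.
Offset 2: leading byte 0xF4 = 11110100 → 4-byte char #2 = F4 8C A4 B0.
Offset 6: leading byte 0xF0 = 11110000 → 4-byte char #3 = F0 9F A5 A7.
Offset 10: leading byte 0xF3 = 11110011 → 4-byte char #4 = F3 B7 A8 AA.
Offset 14: leading byte 0xF0 = 11110000 → 4-byte char #5 = F0 93 8B 91.
Offset 18: leading byte 0xF0 = 11110000 → 4-byte char #6 = F0 9F 96 B8.
Offset 22: leading byte 0xF4 = 11110100 → 4-byte char #7 = F4 86 8E B8.
Leading byte 0xF4 = 11110100 matches 11110xxx → 4-byte sequence.
Byte 1: 0xF4 = 11110100, payload 100 (3 bits).
Byte 2: 0x86 = 10000110 (10xxxxxx ✓), payload 000110.
Byte 3: 0x8E = 10001110 (10xxxxxx ✓), payload 001110.
Byte 4: 0xB8 = 10111000 (10xxxxxx ✓), payload 111000.
Concatenate: 100000110001110111000 = 0x1063B8 (21 bits → U+1063B8).

U+1063B8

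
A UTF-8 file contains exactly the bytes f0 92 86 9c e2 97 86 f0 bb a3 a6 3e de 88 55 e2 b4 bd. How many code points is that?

7

Byte at offset 0: 0xF0 = 11110000 → 4-byte char (#1). Advance 4.
Byte at offset 4: 0xE2 = 11100010 → 3-byte char (#2). Advance 3.
Byte at offset 7: 0xF0 = 11110000 → 4-byte char (#3). Advance 4.
Byte at offset 11: 0x3E = 00111110 → 1-byte char (#4). Advance 1.
Byte at offset 12: 0xDE = 11011110 → 2-byte char (#5). Advance 2.
Byte at offset 14: 0x55 = 01010101 → 1-byte char (#6). Advance 1.
Byte at offset 15: 0xE2 = 11100010 → 3-byte char (#7). Advance 3.
Reached end at offset 18 after 7 code points.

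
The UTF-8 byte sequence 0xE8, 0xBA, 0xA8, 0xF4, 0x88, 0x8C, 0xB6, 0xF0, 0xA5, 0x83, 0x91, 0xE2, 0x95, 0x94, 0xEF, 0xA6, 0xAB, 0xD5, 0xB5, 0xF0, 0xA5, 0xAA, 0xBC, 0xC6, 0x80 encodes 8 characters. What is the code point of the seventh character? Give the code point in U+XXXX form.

U+25ABC

Offset 0: leading byte 0xE8 = 11101000 → 3-byte char #1 = E8 BA A8.
Offset 3: leading byte 0xF4 = 11110100 → 4-byte char #2 = F4 88 8C B6.
Offset 7: leading byte 0xF0 = 11110000 → 4-byte char #3 = F0 A5 83 91.
Offset 11: leading byte 0xE2 = 11100010 → 3-byte char #4 = E2 95 94.
Offset 14: leading byte 0xEF = 11101111 → 3-byte char #5 = EF A6 AB.
Offset 17: leading byte 0xD5 = 11010101 → 2-byte char #6 = D5 B5.
Offset 19: leading byte 0xF0 = 11110000 → 4-byte char #7 = F0 A5 AA BC.
Leading byte 0xF0 = 11110000 matches 11110xxx → 4-byte sequence.
Byte 1: 0xF0 = 11110000, payload 000 (3 bits).
Byte 2: 0xA5 = 10100101 (10xxxxxx ✓), payload 100101.
Byte 3: 0xAA = 10101010 (10xxxxxx ✓), payload 101010.
Byte 4: 0xBC = 10111100 (10xxxxxx ✓), payload 111100.
Concatenate: 000100101101010111100 = 0x25ABC (21 bits → U+25ABC).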